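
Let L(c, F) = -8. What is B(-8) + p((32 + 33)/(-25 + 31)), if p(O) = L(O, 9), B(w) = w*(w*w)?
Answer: -520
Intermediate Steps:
B(w) = w³ (B(w) = w*w² = w³)
p(O) = -8
B(-8) + p((32 + 33)/(-25 + 31)) = (-8)³ - 8 = -512 - 8 = -520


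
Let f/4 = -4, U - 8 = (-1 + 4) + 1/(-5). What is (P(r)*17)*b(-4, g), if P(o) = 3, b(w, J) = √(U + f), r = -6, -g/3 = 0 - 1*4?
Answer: 51*I*√130/5 ≈ 116.3*I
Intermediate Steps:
g = 12 (g = -3*(0 - 1*4) = -3*(0 - 4) = -3*(-4) = 12)
U = 54/5 (U = 8 + ((-1 + 4) + 1/(-5)) = 8 + (3 - ⅕) = 8 + 14/5 = 54/5 ≈ 10.800)
f = -16 (f = 4*(-4) = -16)
b(w, J) = I*√130/5 (b(w, J) = √(54/5 - 16) = √(-26/5) = I*√130/5)
(P(r)*17)*b(-4, g) = (3*17)*(I*√130/5) = 51*(I*√130/5) = 51*I*√130/5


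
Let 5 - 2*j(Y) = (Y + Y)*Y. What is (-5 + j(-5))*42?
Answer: -1155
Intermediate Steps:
j(Y) = 5/2 - Y² (j(Y) = 5/2 - (Y + Y)*Y/2 = 5/2 - 2*Y*Y/2 = 5/2 - Y²)
(-5 + j(-5))*42 = (-5 + (5/2 - 1*(-5)²))*42 = (-5 + (5/2 - 1*25))*42 = (-5 + (5/2 - 25))*42 = (-5 - 45/2)*42 = -55/2*42 = -1155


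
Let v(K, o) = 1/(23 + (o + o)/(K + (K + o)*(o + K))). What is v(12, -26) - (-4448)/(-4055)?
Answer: -388548/369005 ≈ -1.0530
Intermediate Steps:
v(K, o) = 1/(23 + 2*o/(K + (K + o)²)) (v(K, o) = 1/(23 + (2*o)/(K + (K + o)*(K + o))) = 1/(23 + (2*o)/(K + (K + o)²)) = 1/(23 + 2*o/(K + (K + o)²)))
v(12, -26) - (-4448)/(-4055) = (12 + (12 - 26)²)/(2*(-26) + 23*12 + 23*(12 - 26)²) - (-4448)/(-4055) = (12 + (-14)²)/(-52 + 276 + 23*(-14)²) - (-4448)*(-1)/4055 = (12 + 196)/(-52 + 276 + 23*196) - 1*4448/4055 = 208/(-52 + 276 + 4508) - 4448/4055 = 208/4732 - 4448/4055 = (1/4732)*208 - 4448/4055 = 4/91 - 4448/4055 = -388548/369005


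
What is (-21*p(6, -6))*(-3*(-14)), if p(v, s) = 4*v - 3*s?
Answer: -37044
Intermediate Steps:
p(v, s) = -3*s + 4*v
(-21*p(6, -6))*(-3*(-14)) = (-21*(-3*(-6) + 4*6))*(-3*(-14)) = -21*(18 + 24)*42 = -21*42*42 = -882*42 = -37044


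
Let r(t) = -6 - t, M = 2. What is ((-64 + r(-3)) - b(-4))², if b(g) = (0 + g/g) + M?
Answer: 4900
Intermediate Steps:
b(g) = 3 (b(g) = (0 + g/g) + 2 = (0 + 1) + 2 = 1 + 2 = 3)
((-64 + r(-3)) - b(-4))² = ((-64 + (-6 - 1*(-3))) - 1*3)² = ((-64 + (-6 + 3)) - 3)² = ((-64 - 3) - 3)² = (-67 - 3)² = (-70)² = 4900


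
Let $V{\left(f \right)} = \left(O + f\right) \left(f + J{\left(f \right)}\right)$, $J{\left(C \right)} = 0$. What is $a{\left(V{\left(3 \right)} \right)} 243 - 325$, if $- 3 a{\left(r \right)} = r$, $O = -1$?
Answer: $-811$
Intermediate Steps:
$V{\left(f \right)} = f \left(-1 + f\right)$ ($V{\left(f \right)} = \left(-1 + f\right) \left(f + 0\right) = \left(-1 + f\right) f = f \left(-1 + f\right)$)
$a{\left(r \right)} = - \frac{r}{3}$
$a{\left(V{\left(3 \right)} \right)} 243 - 325 = - \frac{3 \left(-1 + 3\right)}{3} \cdot 243 - 325 = - \frac{3 \cdot 2}{3} \cdot 243 - 325 = \left(- \frac{1}{3}\right) 6 \cdot 243 - 325 = \left(-2\right) 243 - 325 = -486 - 325 = -811$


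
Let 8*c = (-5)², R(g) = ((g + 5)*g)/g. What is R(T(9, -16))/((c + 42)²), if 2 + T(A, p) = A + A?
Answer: 1344/130321 ≈ 0.010313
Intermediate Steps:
T(A, p) = -2 + 2*A (T(A, p) = -2 + (A + A) = -2 + 2*A)
R(g) = 5 + g (R(g) = ((5 + g)*g)/g = (g*(5 + g))/g = 5 + g)
c = 25/8 (c = (⅛)*(-5)² = (⅛)*25 = 25/8 ≈ 3.1250)
R(T(9, -16))/((c + 42)²) = (5 + (-2 + 2*9))/((25/8 + 42)²) = (5 + (-2 + 18))/((361/8)²) = (5 + 16)/(130321/64) = 21*(64/130321) = 1344/130321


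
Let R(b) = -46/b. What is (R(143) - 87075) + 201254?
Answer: 16327551/143 ≈ 1.1418e+5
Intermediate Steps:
(R(143) - 87075) + 201254 = (-46/143 - 87075) + 201254 = -12451771/143 + 201254 = 16327551/143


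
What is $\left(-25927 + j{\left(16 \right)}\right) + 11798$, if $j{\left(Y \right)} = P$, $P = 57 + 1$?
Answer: $-14071$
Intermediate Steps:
$P = 58$
$j{\left(Y \right)} = 58$
$\left(-25927 + j{\left(16 \right)}\right) + 11798 = \left(-25927 + 58\right) + 11798 = -25869 + 11798 = -14071$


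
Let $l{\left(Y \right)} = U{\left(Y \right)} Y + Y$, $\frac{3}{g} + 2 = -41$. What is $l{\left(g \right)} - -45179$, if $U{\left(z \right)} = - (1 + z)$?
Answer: $\frac{83535962}{1849} \approx 45179.0$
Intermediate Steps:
$g = - \frac{3}{43}$ ($g = \frac{3}{-2 - 41} = \frac{3}{-43} = 3 \left(- \frac{1}{43}\right) = - \frac{3}{43} \approx -0.069767$)
$U{\left(z \right)} = -1 - z$
$l{\left(Y \right)} = Y + Y \left(-1 - Y\right)$ ($l{\left(Y \right)} = \left(-1 - Y\right) Y + Y = Y \left(-1 - Y\right) + Y = Y + Y \left(-1 - Y\right)$)
$l{\left(g \right)} - -45179 = - \left(- \frac{3}{43}\right)^{2} - -45179 = \left(-1\right) \frac{9}{1849} + 45179 = - \frac{9}{1849} + 45179 = \frac{83535962}{1849}$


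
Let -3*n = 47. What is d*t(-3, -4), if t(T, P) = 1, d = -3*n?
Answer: 47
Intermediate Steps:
n = -47/3 (n = -1/3*47 = -47/3 ≈ -15.667)
d = 47 (d = -3*(-47/3) = 47)
d*t(-3, -4) = 47*1 = 47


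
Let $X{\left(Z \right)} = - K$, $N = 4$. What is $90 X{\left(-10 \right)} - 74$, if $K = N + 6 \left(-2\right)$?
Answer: $646$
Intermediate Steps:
$K = -8$ ($K = 4 + 6 \left(-2\right) = 4 - 12 = -8$)
$X{\left(Z \right)} = 8$ ($X{\left(Z \right)} = \left(-1\right) \left(-8\right) = 8$)
$90 X{\left(-10 \right)} - 74 = 90 \cdot 8 - 74 = 720 - 74 = 646$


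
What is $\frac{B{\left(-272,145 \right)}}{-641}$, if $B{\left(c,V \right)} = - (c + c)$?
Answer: $- \frac{544}{641} \approx -0.84867$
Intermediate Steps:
$B{\left(c,V \right)} = - 2 c$
$\frac{B{\left(-272,145 \right)}}{-641} = \frac{\left(-2\right) \left(-272\right)}{-641} = 544 \left(- \frac{1}{641}\right) = - \frac{544}{641}$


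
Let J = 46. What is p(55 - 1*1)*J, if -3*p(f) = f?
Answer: -828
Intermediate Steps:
p(f) = -f/3
p(55 - 1*1)*J = -(55 - 1*1)/3*46 = -(55 - 1)/3*46 = -⅓*54*46 = -18*46 = -828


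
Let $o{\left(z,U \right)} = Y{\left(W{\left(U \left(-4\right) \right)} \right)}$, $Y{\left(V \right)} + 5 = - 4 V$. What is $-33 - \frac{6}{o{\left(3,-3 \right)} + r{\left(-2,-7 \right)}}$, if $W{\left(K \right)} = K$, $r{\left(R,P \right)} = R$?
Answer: $- \frac{1809}{55} \approx -32.891$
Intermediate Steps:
$Y{\left(V \right)} = -5 - 4 V$
$o{\left(z,U \right)} = -5 + 16 U$ ($o{\left(z,U \right)} = -5 - 4 U \left(-4\right) = -5 - 4 \left(- 4 U\right) = -5 + 16 U$)
$-33 - \frac{6}{o{\left(3,-3 \right)} + r{\left(-2,-7 \right)}} = -33 - \frac{6}{\left(-5 + 16 \left(-3\right)\right) - 2} = -33 - \frac{6}{\left(-5 - 48\right) - 2} = -33 - \frac{6}{-53 - 2} = -33 - \frac{6}{-55} = -33 - - \frac{6}{55} = -33 + \frac{6}{55} = - \frac{1809}{55}$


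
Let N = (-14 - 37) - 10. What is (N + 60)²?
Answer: 1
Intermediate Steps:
N = -61 (N = -51 - 10 = -61)
(N + 60)² = (-61 + 60)² = (-1)² = 1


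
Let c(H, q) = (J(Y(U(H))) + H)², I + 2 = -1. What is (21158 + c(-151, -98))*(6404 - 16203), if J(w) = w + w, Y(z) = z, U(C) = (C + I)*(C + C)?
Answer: -84505884024017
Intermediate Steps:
I = -3 (I = -2 - 1 = -3)
U(C) = 2*C*(-3 + C) (U(C) = (C - 3)*(C + C) = (-3 + C)*(2*C) = 2*C*(-3 + C))
J(w) = 2*w
c(H, q) = (H + 4*H*(-3 + H))² (c(H, q) = (2*(2*H*(-3 + H)) + H)² = (4*H*(-3 + H) + H)² = (H + 4*H*(-3 + H))²)
(21158 + c(-151, -98))*(6404 - 16203) = (21158 + (-151)²*(-11 + 4*(-151))²)*(6404 - 16203) = (21158 + 22801*(-11 - 604)²)*(-9799) = (21158 + 22801*(-615)²)*(-9799) = (21158 + 22801*378225)*(-9799) = (21158 + 8623908225)*(-9799) = 8623929383*(-9799) = -84505884024017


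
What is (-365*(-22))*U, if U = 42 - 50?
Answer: -64240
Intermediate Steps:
U = -8
(-365*(-22))*U = -365*(-22)*(-8) = -73*(-110)*(-8) = 8030*(-8) = -64240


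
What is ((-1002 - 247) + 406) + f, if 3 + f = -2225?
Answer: -3071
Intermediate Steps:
f = -2228 (f = -3 - 2225 = -2228)
((-1002 - 247) + 406) + f = ((-1002 - 247) + 406) - 2228 = (-1249 + 406) - 2228 = -843 - 2228 = -3071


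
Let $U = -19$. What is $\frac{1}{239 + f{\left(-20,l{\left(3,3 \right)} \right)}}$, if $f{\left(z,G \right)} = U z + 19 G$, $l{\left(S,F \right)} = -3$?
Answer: $\frac{1}{562} \approx 0.0017794$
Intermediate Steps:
$f{\left(z,G \right)} = - 19 z + 19 G$
$\frac{1}{239 + f{\left(-20,l{\left(3,3 \right)} \right)}} = \frac{1}{239 + \left(\left(-19\right) \left(-20\right) + 19 \left(-3\right)\right)} = \frac{1}{239 + \left(380 - 57\right)} = \frac{1}{239 + 323} = \frac{1}{562}$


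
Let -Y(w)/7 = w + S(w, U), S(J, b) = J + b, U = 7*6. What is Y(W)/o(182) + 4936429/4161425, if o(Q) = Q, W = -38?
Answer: 134917802/54098525 ≈ 2.4939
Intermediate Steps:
U = 42
Y(w) = -294 - 14*w (Y(w) = -7*(w + (w + 42)) = -7*(w + (42 + w)) = -7*(42 + 2*w) = -294 - 14*w)
Y(W)/o(182) + 4936429/4161425 = (-294 - 14*(-38))/182 + 4936429/4161425 = (-294 + 532)*(1/182) + 4936429*(1/4161425) = 238*(1/182) + 4936429/4161425 = 17/13 + 4936429/4161425 = 134917802/54098525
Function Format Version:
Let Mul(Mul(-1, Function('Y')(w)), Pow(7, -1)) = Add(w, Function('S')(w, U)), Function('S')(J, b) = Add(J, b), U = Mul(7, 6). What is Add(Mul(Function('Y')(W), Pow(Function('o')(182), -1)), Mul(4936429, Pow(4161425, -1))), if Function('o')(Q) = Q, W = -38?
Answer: Rational(134917802, 54098525) ≈ 2.4939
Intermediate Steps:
U = 42
Function('Y')(w) = Add(-294, Mul(-14, w)) (Function('Y')(w) = Mul(-7, Add(w, Add(w, 42))) = Mul(-7, Add(w, Add(42, w))) = Mul(-7, Add(42, Mul(2, w))) = Add(-294, Mul(-14, w)))
Add(Mul(Function('Y')(W), Pow(Function('o')(182), -1)), Mul(4936429, Pow(4161425, -1))) = Add(Mul(Add(-294, Mul(-14, -38)), Pow(182, -1)), Mul(4936429, Pow(4161425, -1))) = Add(Mul(Add(-294, 532), Rational(1, 182)), Mul(4936429, Rational(1, 4161425))) = Add(Mul(238, Rational(1, 182)), Rational(4936429, 4161425)) = Add(Rational(17, 13), Rational(4936429, 4161425)) = Rational(134917802, 54098525)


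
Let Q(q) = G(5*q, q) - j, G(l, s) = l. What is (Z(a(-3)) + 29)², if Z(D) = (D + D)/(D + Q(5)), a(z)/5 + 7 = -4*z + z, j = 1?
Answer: 253009/289 ≈ 875.46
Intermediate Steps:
a(z) = -35 - 15*z (a(z) = -35 + 5*(-4*z + z) = -35 + 5*(-3*z) = -35 - 15*z)
Q(q) = -1 + 5*q (Q(q) = 5*q - 1*1 = 5*q - 1 = -1 + 5*q)
Z(D) = 2*D/(24 + D) (Z(D) = (D + D)/(D + (-1 + 5*5)) = (2*D)/(D + (-1 + 25)) = (2*D)/(D + 24) = (2*D)/(24 + D) = 2*D/(24 + D))
(Z(a(-3)) + 29)² = (2*(-35 - 15*(-3))/(24 + (-35 - 15*(-3))) + 29)² = (2*(-35 + 45)/(24 + (-35 + 45)) + 29)² = (2*10/(24 + 10) + 29)² = (2*10/34 + 29)² = (2*10*(1/34) + 29)² = (10/17 + 29)² = (503/17)² = 253009/289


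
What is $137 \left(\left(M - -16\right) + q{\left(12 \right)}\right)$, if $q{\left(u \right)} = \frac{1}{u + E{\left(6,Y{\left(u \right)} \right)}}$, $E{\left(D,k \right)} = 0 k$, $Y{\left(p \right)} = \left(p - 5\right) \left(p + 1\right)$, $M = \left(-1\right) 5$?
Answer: $\frac{18221}{12} \approx 1518.4$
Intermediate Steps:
$M = -5$
$Y{\left(p \right)} = \left(1 + p\right) \left(-5 + p\right)$ ($Y{\left(p \right)} = \left(-5 + p\right) \left(1 + p\right) = \left(1 + p\right) \left(-5 + p\right)$)
$E{\left(D,k \right)} = 0$
$q{\left(u \right)} = \frac{1}{u}$ ($q{\left(u \right)} = \frac{1}{u + 0} = \frac{1}{u}$)
$137 \left(\left(M - -16\right) + q{\left(12 \right)}\right) = 137 \left(\left(-5 - -16\right) + \frac{1}{12}\right) = 137 \left(\left(-5 + 16\right) + \frac{1}{12}\right) = 137 \left(11 + \frac{1}{12}\right) = 137 \cdot \frac{133}{12} = \frac{18221}{12}$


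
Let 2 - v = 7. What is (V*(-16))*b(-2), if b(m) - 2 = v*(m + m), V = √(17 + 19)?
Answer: -2112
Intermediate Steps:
v = -5 (v = 2 - 1*7 = 2 - 7 = -5)
V = 6 (V = √36 = 6)
b(m) = 2 - 10*m (b(m) = 2 - 5*(m + m) = 2 - 10*m)
(V*(-16))*b(-2) = (6*(-16))*(2 - 10*(-2)) = -96*(2 + 20) = -96*22 = -2112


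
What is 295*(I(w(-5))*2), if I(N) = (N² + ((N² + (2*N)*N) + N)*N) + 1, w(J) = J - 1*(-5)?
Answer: 590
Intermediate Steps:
w(J) = 5 + J (w(J) = J + 5 = 5 + J)
I(N) = 1 + N² + N*(N + 3*N²) (I(N) = (N² + ((N² + 2*N²) + N)*N) + 1 = (N² + (3*N² + N)*N) + 1 = (N² + (N + 3*N²)*N) + 1 = (N² + N*(N + 3*N²)) + 1 = 1 + N² + N*(N + 3*N²))
295*(I(w(-5))*2) = 295*((1 + 2*(5 - 5)² + 3*(5 - 5)³)*2) = 295*((1 + 2*0² + 3*0³)*2) = 295*((1 + 2*0 + 3*0)*2) = 295*((1 + 0 + 0)*2) = 295*(1*2) = 295*2 = 590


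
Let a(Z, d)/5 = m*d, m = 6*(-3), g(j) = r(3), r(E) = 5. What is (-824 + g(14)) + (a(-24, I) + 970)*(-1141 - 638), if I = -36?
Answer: -7490409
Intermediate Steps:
g(j) = 5
m = -18
a(Z, d) = -90*d (a(Z, d) = 5*(-18*d) = -90*d)
(-824 + g(14)) + (a(-24, I) + 970)*(-1141 - 638) = (-824 + 5) + (-90*(-36) + 970)*(-1141 - 638) = -819 + (3240 + 970)*(-1779) = -819 + 4210*(-1779) = -819 - 7489590 = -7490409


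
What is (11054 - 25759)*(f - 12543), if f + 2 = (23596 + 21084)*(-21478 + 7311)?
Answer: 9308178314025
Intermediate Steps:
f = -632981562 (f = -2 + (23596 + 21084)*(-21478 + 7311) = -2 + 44680*(-14167) = -2 - 632981560 = -632981562)
(11054 - 25759)*(f - 12543) = (11054 - 25759)*(-632981562 - 12543) = -14705*(-632994105) = 9308178314025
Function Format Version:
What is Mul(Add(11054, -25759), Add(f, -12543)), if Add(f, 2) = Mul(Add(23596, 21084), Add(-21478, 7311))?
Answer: 9308178314025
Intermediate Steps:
f = -632981562 (f = Add(-2, Mul(Add(23596, 21084), Add(-21478, 7311))) = Add(-2, Mul(44680, -14167)) = Add(-2, -632981560) = -632981562)
Mul(Add(11054, -25759), Add(f, -12543)) = Mul(Add(11054, -25759), Add(-632981562, -12543)) = Mul(-14705, -632994105) = 9308178314025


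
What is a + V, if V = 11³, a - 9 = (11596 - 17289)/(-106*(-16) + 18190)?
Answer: 26641547/19886 ≈ 1339.7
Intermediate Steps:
a = 173281/19886 (a = 9 + (11596 - 17289)/(-106*(-16) + 18190) = 9 - 5693/(1696 + 18190) = 9 - 5693/19886 = 173281/19886 ≈ 8.7137)
V = 1331
a + V = 173281/19886 + 1331 = 26641547/19886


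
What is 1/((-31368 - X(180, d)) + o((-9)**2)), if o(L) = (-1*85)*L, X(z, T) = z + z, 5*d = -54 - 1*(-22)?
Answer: -1/38613 ≈ -2.5898e-5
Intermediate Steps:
d = -32/5 (d = (-54 - 1*(-22))/5 = (-54 + 22)/5 = (1/5)*(-32) = -32/5 ≈ -6.4000)
X(z, T) = 2*z
o(L) = -85*L
1/((-31368 - X(180, d)) + o((-9)**2)) = 1/((-31368 - 2*180) - 85*(-9)**2) = 1/((-31368 - 1*360) - 85*81) = 1/((-31368 - 360) - 6885) = 1/(-31728 - 6885) = 1/(-38613) = -1/38613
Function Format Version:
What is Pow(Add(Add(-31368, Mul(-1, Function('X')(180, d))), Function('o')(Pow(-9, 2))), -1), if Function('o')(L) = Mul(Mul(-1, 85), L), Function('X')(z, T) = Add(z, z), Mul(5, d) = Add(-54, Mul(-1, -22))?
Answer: Rational(-1, 38613) ≈ -2.5898e-5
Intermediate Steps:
d = Rational(-32, 5) (d = Mul(Rational(1, 5), Add(-54, Mul(-1, -22))) = Mul(Rational(1, 5), Add(-54, 22)) = Mul(Rational(1, 5), -32) = Rational(-32, 5) ≈ -6.4000)
Function('X')(z, T) = Mul(2, z)
Function('o')(L) = Mul(-85, L)
Pow(Add(Add(-31368, Mul(-1, Function('X')(180, d))), Function('o')(Pow(-9, 2))), -1) = Pow(Add(Add(-31368, Mul(-1, Mul(2, 180))), Mul(-85, Pow(-9, 2))), -1) = Pow(Add(Add(-31368, Mul(-1, 360)), Mul(-85, 81)), -1) = Pow(Add(Add(-31368, -360), -6885), -1) = Pow(Add(-31728, -6885), -1) = Pow(-38613, -1) = Rational(-1, 38613)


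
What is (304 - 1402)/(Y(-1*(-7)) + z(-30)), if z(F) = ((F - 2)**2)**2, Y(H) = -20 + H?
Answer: -122/116507 ≈ -0.0010471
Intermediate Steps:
z(F) = (-2 + F)**4 (z(F) = ((-2 + F)**2)**2 = (-2 + F)**4)
(304 - 1402)/(Y(-1*(-7)) + z(-30)) = (304 - 1402)/((-20 - 1*(-7)) + (-2 - 30)**4) = -1098/((-20 + 7) + (-32)**4) = -1098/(-13 + 1048576) = -1098/1048563 = (1/1048563)*(-1098) = -122/116507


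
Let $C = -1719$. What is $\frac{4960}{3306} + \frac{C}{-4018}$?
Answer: $\frac{12806147}{6641754} \approx 1.9281$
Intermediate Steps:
$\frac{4960}{3306} + \frac{C}{-4018} = \frac{4960}{3306} - \frac{1719}{-4018} = 4960 \cdot \frac{1}{3306} - - \frac{1719}{4018} = \frac{2480}{1653} + \frac{1719}{4018} = \frac{12806147}{6641754}$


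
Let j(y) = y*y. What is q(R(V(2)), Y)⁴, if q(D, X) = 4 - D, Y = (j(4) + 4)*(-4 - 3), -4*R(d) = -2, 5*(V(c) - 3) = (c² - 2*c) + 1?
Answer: 2401/16 ≈ 150.06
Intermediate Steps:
V(c) = 16/5 - 2*c/5 + c²/5 (V(c) = 3 + ((c² - 2*c) + 1)/5 = 3 + (1 + c² - 2*c)/5 = 3 + (⅕ - 2*c/5 + c²/5) = 16/5 - 2*c/5 + c²/5)
R(d) = ½ (R(d) = -¼*(-2) = ½)
j(y) = y²
Y = -140 (Y = (4² + 4)*(-4 - 3) = (16 + 4)*(-7) = 20*(-7) = -140)
q(R(V(2)), Y)⁴ = (4 - 1*½)⁴ = (4 - ½)⁴ = (7/2)⁴ = 2401/16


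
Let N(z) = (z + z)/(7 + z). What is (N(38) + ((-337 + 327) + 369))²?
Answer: 263445361/2025 ≈ 1.3010e+5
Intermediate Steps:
N(z) = 2*z/(7 + z) (N(z) = (2*z)/(7 + z) = 2*z/(7 + z))
(N(38) + ((-337 + 327) + 369))² = (2*38/(7 + 38) + ((-337 + 327) + 369))² = (2*38/45 + (-10 + 369))² = (2*38*(1/45) + 359)² = (76/45 + 359)² = (16231/45)² = 263445361/2025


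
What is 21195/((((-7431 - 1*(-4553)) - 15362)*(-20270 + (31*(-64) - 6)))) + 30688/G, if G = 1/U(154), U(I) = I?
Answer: 42640941629911/9022720 ≈ 4.7260e+6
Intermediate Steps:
G = 1/154 ≈ 0.0064935
21195/((((-7431 - 1*(-4553)) - 15362)*(-20270 + (31*(-64) - 6)))) + 30688/G = 21195/((((-7431 - 1*(-4553)) - 15362)*(-20270 + (31*(-64) - 6)))) + 30688/(1/154) = 21195/((((-7431 + 4553) - 15362)*(-20270 + (-1984 - 6)))) + 30688*154 = 21195/(((-2878 - 15362)*(-20270 - 1990))) + 4725952 = 21195/((-18240*(-22260))) + 4725952 = 21195/406022400 + 4725952 = 21195*(1/406022400) + 4725952 = 471/9022720 + 4725952 = 42640941629911/9022720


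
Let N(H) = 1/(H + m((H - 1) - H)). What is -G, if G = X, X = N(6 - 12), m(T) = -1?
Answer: ⅐ ≈ 0.14286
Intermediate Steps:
N(H) = 1/(-1 + H) (N(H) = 1/(H - 1) = 1/(-1 + H))
X = -⅐ (X = 1/(-1 + (6 - 12)) = 1/(-1 - 6) = 1/(-7) = -⅐ ≈ -0.14286)
G = -⅐ ≈ -0.14286
-G = -1*(-⅐) = ⅐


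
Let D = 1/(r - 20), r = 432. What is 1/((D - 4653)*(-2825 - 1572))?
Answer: 412/8429202895 ≈ 4.8878e-8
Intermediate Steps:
D = 1/412 (D = 1/(432 - 20) = 1/412 ≈ 0.0024272)
1/((D - 4653)*(-2825 - 1572)) = 1/((1/412 - 4653)*(-2825 - 1572)) = 1/(-1917035/412*(-4397)) = 1/(8429202895/412) = 412/8429202895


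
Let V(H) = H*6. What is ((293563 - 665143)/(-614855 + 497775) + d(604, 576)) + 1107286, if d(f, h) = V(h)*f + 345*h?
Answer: 19865157799/5854 ≈ 3.3934e+6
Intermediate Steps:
V(H) = 6*H
d(f, h) = 345*h + 6*f*h (d(f, h) = (6*h)*f + 345*h = 6*f*h + 345*h = 345*h + 6*f*h)
((293563 - 665143)/(-614855 + 497775) + d(604, 576)) + 1107286 = ((293563 - 665143)/(-614855 + 497775) + 3*576*(115 + 2*604)) + 1107286 = (-371580/(-117080) + 3*576*(115 + 1208)) + 1107286 = (-371580*(-1/117080) + 3*576*1323) + 1107286 = (18579/5854 + 2286144) + 1107286 = 13383105555/5854 + 1107286 = 19865157799/5854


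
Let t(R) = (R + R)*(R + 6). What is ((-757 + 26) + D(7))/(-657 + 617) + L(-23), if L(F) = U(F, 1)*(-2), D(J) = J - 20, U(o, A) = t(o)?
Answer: -7727/5 ≈ -1545.4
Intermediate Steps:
t(R) = 2*R*(6 + R) (t(R) = (2*R)*(6 + R) = 2*R*(6 + R))
U(o, A) = 2*o*(6 + o)
D(J) = -20 + J
L(F) = -4*F*(6 + F) (L(F) = (2*F*(6 + F))*(-2) = -4*F*(6 + F))
((-757 + 26) + D(7))/(-657 + 617) + L(-23) = ((-757 + 26) + (-20 + 7))/(-657 + 617) - 4*(-23)*(6 - 23) = (-731 - 13)/(-40) - 4*(-23)*(-17) = -744*(-1/40) - 1564 = 93/5 - 1564 = -7727/5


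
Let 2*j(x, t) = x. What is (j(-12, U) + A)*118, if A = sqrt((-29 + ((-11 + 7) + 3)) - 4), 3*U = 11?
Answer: -708 + 118*I*sqrt(34) ≈ -708.0 + 688.05*I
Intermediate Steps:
U = 11/3 (U = (1/3)*11 = 11/3 ≈ 3.6667)
j(x, t) = x/2
A = I*sqrt(34) (A = sqrt((-29 + (-4 + 3)) - 4) = sqrt((-29 - 1) - 4) = sqrt(-30 - 4) = sqrt(-34) = I*sqrt(34) ≈ 5.8309*I)
(j(-12, U) + A)*118 = ((1/2)*(-12) + I*sqrt(34))*118 = (-6 + I*sqrt(34))*118 = -708 + 118*I*sqrt(34)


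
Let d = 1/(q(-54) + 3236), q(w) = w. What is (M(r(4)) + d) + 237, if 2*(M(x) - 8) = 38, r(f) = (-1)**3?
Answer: 840049/3182 ≈ 264.00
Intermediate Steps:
r(f) = -1
M(x) = 27 (M(x) = 8 + (1/2)*38 = 8 + 19 = 27)
d = 1/3182 (d = 1/(-54 + 3236) = 1/3182 ≈ 0.00031427)
(M(r(4)) + d) + 237 = (27 + 1/3182) + 237 = 85915/3182 + 237 = 840049/3182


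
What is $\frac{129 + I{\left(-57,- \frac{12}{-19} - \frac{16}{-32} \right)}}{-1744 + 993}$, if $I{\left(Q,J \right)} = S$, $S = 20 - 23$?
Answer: $- \frac{126}{751} \approx -0.16778$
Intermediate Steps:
$S = -3$ ($S = 20 - 23 = -3$)
$I{\left(Q,J \right)} = -3$
$\frac{129 + I{\left(-57,- \frac{12}{-19} - \frac{16}{-32} \right)}}{-1744 + 993} = \frac{129 - 3}{-1744 + 993} = \frac{126}{-751} = 126 \left(- \frac{1}{751}\right) = - \frac{126}{751}$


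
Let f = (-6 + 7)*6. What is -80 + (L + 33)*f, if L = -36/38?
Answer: 2134/19 ≈ 112.32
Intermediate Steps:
L = -18/19 (L = -36*1/38 = -18/19 ≈ -0.94737)
f = 6 (f = 1*6 = 6)
-80 + (L + 33)*f = -80 + (-18/19 + 33)*6 = -80 + (609/19)*6 = -80 + 3654/19 = 2134/19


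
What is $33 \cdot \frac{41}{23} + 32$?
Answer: $\frac{2089}{23} \approx 90.826$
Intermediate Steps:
$33 \cdot \frac{41}{23} + 32 = \frac{1353}{23} + 32 = \frac{2089}{23}$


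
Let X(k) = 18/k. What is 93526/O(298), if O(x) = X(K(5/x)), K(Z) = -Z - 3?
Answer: -42039937/2682 ≈ -15675.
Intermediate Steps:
K(Z) = -3 - Z
O(x) = 18/(-3 - 5/x)
93526/O(298) = 93526/((-18*298/(5 + 3*298))) = 93526/((-18*298/(5 + 894))) = 93526/((-18*298/899)) = 93526/((-18*298*1/899)) = 93526/(-5364/899) = 93526*(-899/5364) = -42039937/2682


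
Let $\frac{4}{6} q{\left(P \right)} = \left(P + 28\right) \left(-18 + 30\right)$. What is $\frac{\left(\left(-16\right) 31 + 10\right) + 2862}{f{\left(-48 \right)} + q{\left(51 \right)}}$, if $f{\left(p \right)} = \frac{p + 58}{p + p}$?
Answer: $\frac{114048}{68251} \approx 1.671$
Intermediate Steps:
$q{\left(P \right)} = 504 + 18 P$ ($q{\left(P \right)} = \frac{3 \left(P + 28\right) \left(-18 + 30\right)}{2} = \frac{3 \left(28 + P\right) 12}{2} = \frac{3 \left(336 + 12 P\right)}{2} = 504 + 18 P$)
$f{\left(p \right)} = \frac{58 + p}{2 p}$
$\frac{\left(\left(-16\right) 31 + 10\right) + 2862}{f{\left(-48 \right)} + q{\left(51 \right)}} = \frac{\left(\left(-16\right) 31 + 10\right) + 2862}{\frac{58 - 48}{2 \left(-48\right)} + \left(504 + 18 \cdot 51\right)} = \frac{\left(-496 + 10\right) + 2862}{\frac{1}{2} \left(- \frac{1}{48}\right) 10 + \left(504 + 918\right)} = \frac{-486 + 2862}{- \frac{5}{48} + 1422} = \frac{2376}{\frac{68251}{48}} = 2376 \cdot \frac{48}{68251} = \frac{114048}{68251}$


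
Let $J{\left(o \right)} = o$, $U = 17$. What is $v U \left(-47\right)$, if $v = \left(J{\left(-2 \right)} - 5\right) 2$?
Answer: $11186$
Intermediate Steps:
$v = -14$ ($v = \left(-2 - 5\right) 2 = \left(-7\right) 2 = -14$)
$v U \left(-47\right) = \left(-14\right) 17 \left(-47\right) = \left(-238\right) \left(-47\right) = 11186$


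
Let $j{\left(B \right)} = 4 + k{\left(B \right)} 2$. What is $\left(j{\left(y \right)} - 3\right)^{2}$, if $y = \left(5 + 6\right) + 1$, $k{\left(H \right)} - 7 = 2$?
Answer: $361$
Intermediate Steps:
$k{\left(H \right)} = 9$ ($k{\left(H \right)} = 7 + 2 = 9$)
$y = 12$ ($y = 11 + 1 = 12$)
$j{\left(B \right)} = 22$ ($j{\left(B \right)} = 4 + 9 \cdot 2 = 4 + 18 = 22$)
$\left(j{\left(y \right)} - 3\right)^{2} = \left(22 - 3\right)^{2} = 19^{2} = 361$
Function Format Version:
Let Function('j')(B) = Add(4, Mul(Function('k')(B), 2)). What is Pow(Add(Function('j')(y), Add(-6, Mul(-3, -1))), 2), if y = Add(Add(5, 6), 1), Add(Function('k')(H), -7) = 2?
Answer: 361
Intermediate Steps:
Function('k')(H) = 9 (Function('k')(H) = Add(7, 2) = 9)
y = 12 (y = Add(11, 1) = 12)
Function('j')(B) = 22 (Function('j')(B) = Add(4, Mul(9, 2)) = Add(4, 18) = 22)
Pow(Add(Function('j')(y), Add(-6, Mul(-3, -1))), 2) = Pow(Add(22, Add(-6, Mul(-3, -1))), 2) = Pow(Add(22, Add(-6, 3)), 2) = Pow(Add(22, -3), 2) = Pow(19, 2) = 361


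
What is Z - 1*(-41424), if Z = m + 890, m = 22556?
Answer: 64870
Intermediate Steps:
Z = 23446 (Z = 22556 + 890 = 23446)
Z - 1*(-41424) = 23446 - 1*(-41424) = 23446 + 41424 = 64870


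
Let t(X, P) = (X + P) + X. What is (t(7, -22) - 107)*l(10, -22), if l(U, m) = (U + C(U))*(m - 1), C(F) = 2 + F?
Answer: 58190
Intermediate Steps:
l(U, m) = (-1 + m)*(2 + 2*U) (l(U, m) = (U + (2 + U))*(m - 1) = (2 + 2*U)*(-1 + m) = (-1 + m)*(2 + 2*U))
t(X, P) = P + 2*X (t(X, P) = (P + X) + X = P + 2*X)
(t(7, -22) - 107)*l(10, -22) = ((-22 + 2*7) - 107)*(-2 - 2*10 + 2*(-22) + 2*10*(-22)) = ((-22 + 14) - 107)*(-2 - 20 - 44 - 440) = (-8 - 107)*(-506) = -115*(-506) = 58190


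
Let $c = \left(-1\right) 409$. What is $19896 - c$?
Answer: $20305$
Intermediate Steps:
$c = -409$
$19896 - c = 19896 - -409 = 19896 + 409 = 20305$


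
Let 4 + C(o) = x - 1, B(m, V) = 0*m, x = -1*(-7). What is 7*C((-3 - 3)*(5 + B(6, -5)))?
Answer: 14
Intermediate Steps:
x = 7
B(m, V) = 0
C(o) = 2 (C(o) = -4 + (7 - 1) = -4 + 6 = 2)
7*C((-3 - 3)*(5 + B(6, -5))) = 7*2 = 14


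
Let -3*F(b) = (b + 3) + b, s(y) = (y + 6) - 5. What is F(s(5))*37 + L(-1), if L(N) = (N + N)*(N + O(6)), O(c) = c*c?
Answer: -255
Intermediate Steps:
s(y) = 1 + y (s(y) = (6 + y) - 5 = 1 + y)
O(c) = c²
L(N) = 2*N*(36 + N) (L(N) = (N + N)*(N + 6²) = (2*N)*(N + 36) = (2*N)*(36 + N) = 2*N*(36 + N))
F(b) = -1 - 2*b/3 (F(b) = -((b + 3) + b)/3 = -((3 + b) + b)/3 = -(3 + 2*b)/3 = -1 - 2*b/3)
F(s(5))*37 + L(-1) = (-1 - 2*(1 + 5)/3)*37 + 2*(-1)*(36 - 1) = (-1 - ⅔*6)*37 + 2*(-1)*35 = (-1 - 4)*37 - 70 = -5*37 - 70 = -185 - 70 = -255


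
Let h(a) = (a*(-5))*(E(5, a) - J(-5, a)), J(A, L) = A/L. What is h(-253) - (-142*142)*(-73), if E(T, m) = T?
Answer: -1465672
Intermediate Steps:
h(a) = -5*a*(5 + 5/a) (h(a) = (a*(-5))*(5 - (-5)/a) = (-5*a)*(5 + 5/a) = -5*a*(5 + 5/a))
h(-253) - (-142*142)*(-73) = (-25 - 25*(-253)) - (-142*142)*(-73) = (-25 + 6325) - (-20164)*(-73) = 6300 - 1*1471972 = 6300 - 1471972 = -1465672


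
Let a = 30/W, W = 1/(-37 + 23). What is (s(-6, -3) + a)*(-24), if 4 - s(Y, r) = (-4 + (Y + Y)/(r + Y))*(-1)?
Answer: 10048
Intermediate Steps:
W = -1/14 (W = 1/(-14) = -1/14 ≈ -0.071429)
s(Y, r) = 2*Y/(Y + r) (s(Y, r) = 4 - (-4 + (Y + Y)/(r + Y))*(-1) = 4 - (-4 + (2*Y)/(Y + r))*(-1) = 4 - (-4 + 2*Y/(Y + r))*(-1) = 4 - (4 - 2*Y/(Y + r)) = 4 + (-4 + 2*Y/(Y + r)) = 2*Y/(Y + r))
a = -420 (a = 30/(-1/14) = 30*(-14) = -420)
(s(-6, -3) + a)*(-24) = (2*(-6)/(-6 - 3) - 420)*(-24) = (2*(-6)/(-9) - 420)*(-24) = (2*(-6)*(-⅑) - 420)*(-24) = (4/3 - 420)*(-24) = -1256/3*(-24) = 10048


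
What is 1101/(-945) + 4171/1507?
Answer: 760796/474705 ≈ 1.6027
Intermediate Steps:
1101/(-945) + 4171/1507 = 1101*(-1/945) + 4171*(1/1507) = -367/315 + 4171/1507 = 760796/474705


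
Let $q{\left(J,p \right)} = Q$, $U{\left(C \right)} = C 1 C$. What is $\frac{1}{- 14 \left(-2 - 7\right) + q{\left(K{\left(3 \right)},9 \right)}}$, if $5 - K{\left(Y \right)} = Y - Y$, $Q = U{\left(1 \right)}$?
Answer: $\frac{1}{127} \approx 0.007874$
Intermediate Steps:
$U{\left(C \right)} = C^{2}$ ($U{\left(C \right)} = C C = C^{2}$)
$Q = 1$ ($Q = 1^{2} = 1$)
$K{\left(Y \right)} = 5$ ($K{\left(Y \right)} = 5 - \left(Y - Y\right) = 5 - 0 = 5 + 0 = 5$)
$q{\left(J,p \right)} = 1$
$\frac{1}{- 14 \left(-2 - 7\right) + q{\left(K{\left(3 \right)},9 \right)}} = \frac{1}{- 14 \left(-2 - 7\right) + 1} = \frac{1}{\left(-14\right) \left(-9\right) + 1} = \frac{1}{126 + 1} = \frac{1}{127}$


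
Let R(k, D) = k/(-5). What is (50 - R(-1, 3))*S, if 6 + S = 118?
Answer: 27888/5 ≈ 5577.6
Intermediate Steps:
S = 112 (S = -6 + 118 = 112)
R(k, D) = -k/5
(50 - R(-1, 3))*S = (50 - (-1)*(-1)/5)*112 = (50 - 1*⅕)*112 = (50 - ⅕)*112 = (249/5)*112 = 27888/5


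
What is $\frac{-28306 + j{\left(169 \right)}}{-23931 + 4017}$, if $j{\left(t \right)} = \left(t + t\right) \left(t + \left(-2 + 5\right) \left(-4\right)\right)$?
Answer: $- \frac{12380}{9957} \approx -1.2433$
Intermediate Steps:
$j{\left(t \right)} = 2 t \left(-12 + t\right)$ ($j{\left(t \right)} = 2 t \left(t + 3 \left(-4\right)\right) = 2 t \left(t - 12\right) = 2 t \left(-12 + t\right)$)
$\frac{-28306 + j{\left(169 \right)}}{-23931 + 4017} = \frac{-28306 + 2 \cdot 169 \left(-12 + 169\right)}{-23931 + 4017} = \frac{-28306 + 2 \cdot 169 \cdot 157}{-19914} = \left(-28306 + 53066\right) \left(- \frac{1}{19914}\right) = 24760 \left(- \frac{1}{19914}\right) = - \frac{12380}{9957}$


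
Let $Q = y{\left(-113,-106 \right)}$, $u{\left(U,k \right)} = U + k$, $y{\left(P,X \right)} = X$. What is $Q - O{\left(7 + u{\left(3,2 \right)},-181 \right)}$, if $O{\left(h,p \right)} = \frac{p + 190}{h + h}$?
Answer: $- \frac{851}{8} \approx -106.38$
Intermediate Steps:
$Q = -106$
$O{\left(h,p \right)} = \frac{190 + p}{2 h}$
$Q - O{\left(7 + u{\left(3,2 \right)},-181 \right)} = -106 - \frac{190 - 181}{2 \left(7 + \left(3 + 2\right)\right)} = -106 - \frac{1}{2} \frac{1}{7 + 5} \cdot 9 = -106 - \frac{1}{2} \cdot \frac{1}{12} \cdot 9 = -106 - \frac{3}{8} = - \frac{851}{8}$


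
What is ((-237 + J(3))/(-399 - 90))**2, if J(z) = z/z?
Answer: 55696/239121 ≈ 0.23292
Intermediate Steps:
J(z) = 1
((-237 + J(3))/(-399 - 90))**2 = ((-237 + 1)/(-399 - 90))**2 = (-236/(-489))**2 = (-236*(-1/489))**2 = (236/489)**2 = 55696/239121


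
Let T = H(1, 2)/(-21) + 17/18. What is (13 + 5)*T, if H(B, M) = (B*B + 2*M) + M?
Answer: 11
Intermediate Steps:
H(B, M) = B**2 + 3*M (H(B, M) = (B**2 + 2*M) + M = B**2 + 3*M)
T = 11/18 (T = (1**2 + 3*2)/(-21) + 17/18 = (1 + 6)*(-1/21) + 17*(1/18) = 7*(-1/21) + 17/18 = -1/3 + 17/18 = 11/18 ≈ 0.61111)
(13 + 5)*T = (13 + 5)*(11/18) = 18*(11/18) = 11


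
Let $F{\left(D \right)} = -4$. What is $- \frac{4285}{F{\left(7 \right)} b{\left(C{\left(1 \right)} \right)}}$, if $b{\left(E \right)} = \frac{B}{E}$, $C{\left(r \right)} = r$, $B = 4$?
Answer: $\frac{4285}{16} \approx 267.81$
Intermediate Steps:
$b{\left(E \right)} = \frac{4}{E}$
$- \frac{4285}{F{\left(7 \right)} b{\left(C{\left(1 \right)} \right)}} = - \frac{4285}{\left(-4\right) \frac{4}{1}} = - \frac{4285}{\left(-4\right) 4 \cdot 1} = - \frac{4285}{\left(-4\right) 4} = - \frac{4285}{-16} = \left(-4285\right) \left(- \frac{1}{16}\right) = \frac{4285}{16}$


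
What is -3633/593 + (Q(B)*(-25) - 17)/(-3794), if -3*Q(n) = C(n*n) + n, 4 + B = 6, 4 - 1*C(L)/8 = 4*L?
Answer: -5703859/964218 ≈ -5.9155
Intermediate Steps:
C(L) = 32 - 32*L
B = 2 (B = -4 + 6 = 2)
Q(n) = -32/3 - n/3 + 32*n**2/3 (Q(n) = -((32 - 32*n*n) + n)/3 = -((32 - 32*n**2) + n)/3 = -(32 + n - 32*n**2)/3 = -32/3 - n/3 + 32*n**2/3)
-3633/593 + (Q(B)*(-25) - 17)/(-3794) = -3633/593 + ((-32/3 - 1/3*2 + (32/3)*2**2)*(-25) - 17)/(-3794) = -3633*1/593 + ((-32/3 - 2/3 + (32/3)*4)*(-25) - 17)*(-1/3794) = -3633/593 + ((-32/3 - 2/3 + 128/3)*(-25) - 17)*(-1/3794) = -3633/593 + ((94/3)*(-25) - 17)*(-1/3794) = -3633/593 + (-2350/3 - 17)*(-1/3794) = -3633/593 - 2401/3*(-1/3794) = -3633/593 + 343/1626 = -5703859/964218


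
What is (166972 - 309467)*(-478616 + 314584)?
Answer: 23373739840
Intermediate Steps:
(166972 - 309467)*(-478616 + 314584) = -142495*(-164032) = 23373739840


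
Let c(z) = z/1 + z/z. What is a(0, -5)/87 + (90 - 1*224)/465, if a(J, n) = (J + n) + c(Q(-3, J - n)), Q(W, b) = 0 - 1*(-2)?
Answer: -4196/13485 ≈ -0.31116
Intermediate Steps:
Q(W, b) = 2 (Q(W, b) = 0 + 2 = 2)
c(z) = 1 + z (c(z) = z*1 + 1 = z + 1 = 1 + z)
a(J, n) = 3 + J + n (a(J, n) = (J + n) + (1 + 2) = (J + n) + 3 = 3 + J + n)
a(0, -5)/87 + (90 - 1*224)/465 = (3 + 0 - 5)/87 + (90 - 1*224)/465 = -2*1/87 + (90 - 224)*(1/465) = -2/87 - 134*1/465 = -2/87 - 134/465 = -4196/13485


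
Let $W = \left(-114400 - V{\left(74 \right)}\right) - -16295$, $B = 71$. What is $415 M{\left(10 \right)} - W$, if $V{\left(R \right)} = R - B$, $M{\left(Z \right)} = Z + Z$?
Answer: $106408$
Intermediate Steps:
$M{\left(Z \right)} = 2 Z$
$V{\left(R \right)} = -71 + R$ ($V{\left(R \right)} = R - 71 = -71 + R$)
$W = -98108$ ($W = \left(-114400 - \left(-71 + 74\right)\right) - -16295 = \left(-114400 - 3\right) + 16295 = -114403 + 16295 = -98108$)
$415 M{\left(10 \right)} - W = 415 \cdot 2 \cdot 10 - -98108 = 415 \cdot 20 + 98108 = 8300 + 98108 = 106408$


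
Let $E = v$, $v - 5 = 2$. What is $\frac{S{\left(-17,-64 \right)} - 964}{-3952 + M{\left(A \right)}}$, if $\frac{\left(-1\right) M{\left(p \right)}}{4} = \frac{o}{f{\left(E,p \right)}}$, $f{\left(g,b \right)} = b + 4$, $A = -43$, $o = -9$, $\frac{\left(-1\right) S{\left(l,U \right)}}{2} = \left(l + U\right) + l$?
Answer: $\frac{2496}{12847} \approx 0.19429$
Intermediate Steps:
$S{\left(l,U \right)} = - 4 l - 2 U$ ($S{\left(l,U \right)} = - 2 \left(\left(l + U\right) + l\right) = - 2 \left(\left(U + l\right) + l\right) = - 2 \left(U + 2 l\right) = - 4 l - 2 U$)
$v = 7$ ($v = 5 + 2 = 7$)
$E = 7$
$f{\left(g,b \right)} = 4 + b$
$M{\left(p \right)} = \frac{36}{4 + p}$ ($M{\left(p \right)} = - 4 \left(- \frac{9}{4 + p}\right) = \frac{36}{4 + p}$)
$\frac{S{\left(-17,-64 \right)} - 964}{-3952 + M{\left(A \right)}} = \frac{\left(\left(-4\right) \left(-17\right) - -128\right) - 964}{-3952 + \frac{36}{4 - 43}} = \frac{\left(68 + 128\right) - 964}{-3952 + \frac{36}{-39}} = \frac{196 - 964}{-3952 + 36 \left(- \frac{1}{39}\right)} = - \frac{768}{-3952 - \frac{12}{13}} = - \frac{768}{- \frac{51388}{13}} = \left(-768\right) \left(- \frac{13}{51388}\right) = \frac{2496}{12847}$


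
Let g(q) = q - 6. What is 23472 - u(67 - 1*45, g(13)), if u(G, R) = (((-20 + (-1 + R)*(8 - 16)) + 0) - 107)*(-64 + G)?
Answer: 16122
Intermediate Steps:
g(q) = -6 + q
u(G, R) = (-119 - 8*R)*(-64 + G) (u(G, R) = (((-20 + (-1 + R)*(-8)) + 0) - 107)*(-64 + G) = (((-20 + (8 - 8*R)) + 0) - 107)*(-64 + G) = (((-12 - 8*R) + 0) - 107)*(-64 + G) = ((-12 - 8*R) - 107)*(-64 + G) = (-119 - 8*R)*(-64 + G))
23472 - u(67 - 1*45, g(13)) = 23472 - (7616 - 119*(67 - 1*45) + 512*(-6 + 13) - 8*(67 - 1*45)*(-6 + 13)) = 23472 - (7616 - 119*(67 - 45) + 512*7 - 8*(67 - 45)*7) = 23472 - (7616 - 119*22 + 3584 - 8*22*7) = 23472 - (7616 - 2618 + 3584 - 1232) = 23472 - 1*7350 = 23472 - 7350 = 16122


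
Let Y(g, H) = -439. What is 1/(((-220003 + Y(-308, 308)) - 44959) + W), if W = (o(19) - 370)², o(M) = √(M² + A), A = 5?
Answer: -25627/3243631325 + 148*√366/3243631325 ≈ -7.0278e-6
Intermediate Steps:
o(M) = √(5 + M²) (o(M) = √(M² + 5) = √(5 + M²))
W = (-370 + √366)² (W = (√(5 + 19²) - 370)² = (√(5 + 361) - 370)² = (√366 - 370)² = (-370 + √366)² ≈ 1.2311e+5)
1/(((-220003 + Y(-308, 308)) - 44959) + W) = 1/(((-220003 - 439) - 44959) + (370 - √366)²) = 1/((-220442 - 44959) + (370 - √366)²) = 1/(-265401 + (370 - √366)²)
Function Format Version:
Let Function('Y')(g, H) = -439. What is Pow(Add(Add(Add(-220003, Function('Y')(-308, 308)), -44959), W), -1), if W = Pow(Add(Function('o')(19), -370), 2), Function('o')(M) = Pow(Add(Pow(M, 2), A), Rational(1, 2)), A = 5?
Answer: Add(Rational(-25627, 3243631325), Mul(Rational(148, 3243631325), Pow(366, Rational(1, 2)))) ≈ -7.0278e-6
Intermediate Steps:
Function('o')(M) = Pow(Add(5, Pow(M, 2)), Rational(1, 2)) (Function('o')(M) = Pow(Add(Pow(M, 2), 5), Rational(1, 2)) = Pow(Add(5, Pow(M, 2)), Rational(1, 2)))
W = Pow(Add(-370, Pow(366, Rational(1, 2))), 2) (W = Pow(Add(Pow(Add(5, Pow(19, 2)), Rational(1, 2)), -370), 2) = Pow(Add(Pow(Add(5, 361), Rational(1, 2)), -370), 2) = Pow(Add(Pow(366, Rational(1, 2)), -370), 2) = Pow(Add(-370, Pow(366, Rational(1, 2))), 2) ≈ 1.2311e+5)
Pow(Add(Add(Add(-220003, Function('Y')(-308, 308)), -44959), W), -1) = Pow(Add(Add(Add(-220003, -439), -44959), Pow(Add(370, Mul(-1, Pow(366, Rational(1, 2)))), 2)), -1) = Pow(Add(Add(-220442, -44959), Pow(Add(370, Mul(-1, Pow(366, Rational(1, 2)))), 2)), -1) = Pow(Add(-265401, Pow(Add(370, Mul(-1, Pow(366, Rational(1, 2)))), 2)), -1)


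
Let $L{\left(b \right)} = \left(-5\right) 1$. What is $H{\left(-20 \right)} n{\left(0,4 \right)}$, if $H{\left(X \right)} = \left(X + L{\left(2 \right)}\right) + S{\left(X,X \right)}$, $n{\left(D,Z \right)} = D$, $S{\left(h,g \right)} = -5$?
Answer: $0$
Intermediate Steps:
$L{\left(b \right)} = -5$
$H{\left(X \right)} = -10 + X$ ($H{\left(X \right)} = \left(X - 5\right) - 5 = \left(-5 + X\right) - 5 = -10 + X$)
$H{\left(-20 \right)} n{\left(0,4 \right)} = \left(-10 - 20\right) 0 = \left(-30\right) 0 = 0$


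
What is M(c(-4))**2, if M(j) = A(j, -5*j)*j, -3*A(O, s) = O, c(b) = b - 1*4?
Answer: 4096/9 ≈ 455.11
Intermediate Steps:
c(b) = -4 + b (c(b) = b - 4 = -4 + b)
A(O, s) = -O/3
M(j) = -j**2/3 (M(j) = (-j/3)*j = -j**2/3)
M(c(-4))**2 = (-(-4 - 4)**2/3)**2 = (-1/3*(-8)**2)**2 = (-1/3*64)**2 = (-64/3)**2 = 4096/9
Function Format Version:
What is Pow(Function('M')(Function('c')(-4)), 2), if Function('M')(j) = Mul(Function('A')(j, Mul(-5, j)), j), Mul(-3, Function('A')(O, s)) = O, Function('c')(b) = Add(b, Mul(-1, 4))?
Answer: Rational(4096, 9) ≈ 455.11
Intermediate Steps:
Function('c')(b) = Add(-4, b) (Function('c')(b) = Add(b, -4) = Add(-4, b))
Function('A')(O, s) = Mul(Rational(-1, 3), O)
Function('M')(j) = Mul(Rational(-1, 3), Pow(j, 2)) (Function('M')(j) = Mul(Mul(Rational(-1, 3), j), j) = Mul(Rational(-1, 3), Pow(j, 2)))
Pow(Function('M')(Function('c')(-4)), 2) = Pow(Mul(Rational(-1, 3), Pow(Add(-4, -4), 2)), 2) = Pow(Mul(Rational(-1, 3), Pow(-8, 2)), 2) = Pow(Mul(Rational(-1, 3), 64), 2) = Pow(Rational(-64, 3), 2) = Rational(4096, 9)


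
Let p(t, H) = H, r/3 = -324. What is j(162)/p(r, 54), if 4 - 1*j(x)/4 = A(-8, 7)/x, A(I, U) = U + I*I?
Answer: 577/2187 ≈ 0.26383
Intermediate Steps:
r = -972 (r = 3*(-324) = -972)
A(I, U) = U + I²
j(x) = 16 - 284/x (j(x) = 16 - 4*(7 + (-8)²)/x = 16 - 4*(7 + 64)/x = 16 - 284/x)
j(162)/p(r, 54) = (16 - 284/162)/54 = (16 - 284*1/162)*(1/54) = (16 - 142/81)*(1/54) = (1154/81)*(1/54) = 577/2187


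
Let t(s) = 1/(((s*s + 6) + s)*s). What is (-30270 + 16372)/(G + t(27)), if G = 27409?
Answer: -285937452/563912767 ≈ -0.50706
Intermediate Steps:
t(s) = 1/(s*(6 + s + s**2)) (t(s) = 1/(((s**2 + 6) + s)*s) = 1/(((6 + s**2) + s)*s) = 1/((6 + s + s**2)*s) = 1/(s*(6 + s + s**2)))
(-30270 + 16372)/(G + t(27)) = (-30270 + 16372)/(27409 + 1/(27*(6 + 27 + 27**2))) = -13898/(27409 + 1/(27*(6 + 27 + 729))) = -13898/(27409 + (1/27)/762) = -13898/(27409 + (1/27)*(1/762)) = -13898/(27409 + 1/20574) = -13898/563912767/20574 = -13898*20574/563912767 = -285937452/563912767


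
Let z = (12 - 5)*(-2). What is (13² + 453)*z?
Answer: -8708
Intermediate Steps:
z = -14 (z = 7*(-2) = -14)
(13² + 453)*z = (13² + 453)*(-14) = (169 + 453)*(-14) = 622*(-14) = -8708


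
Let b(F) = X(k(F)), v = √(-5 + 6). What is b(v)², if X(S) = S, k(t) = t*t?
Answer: 1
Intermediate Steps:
k(t) = t²
v = 1 (v = √1 = 1)
b(F) = F²
b(v)² = (1²)² = 1² = 1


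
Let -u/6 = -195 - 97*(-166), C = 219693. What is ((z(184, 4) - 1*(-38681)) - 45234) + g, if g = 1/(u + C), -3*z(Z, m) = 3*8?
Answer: -815210810/124251 ≈ -6561.0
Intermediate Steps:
z(Z, m) = -8
u = -95442 (u = -6*(-195 - 97*(-166)) = -6*(-195 + 16102) = -6*15907 = -95442)
g = 1/124251 (g = 1/(-95442 + 219693) = 1/124251 ≈ 8.0482e-6)
((z(184, 4) - 1*(-38681)) - 45234) + g = ((-8 - 1*(-38681)) - 45234) + 1/124251 = ((-8 + 38681) - 45234) + 1/124251 = (38673 - 45234) + 1/124251 = -6561 + 1/124251 = -815210810/124251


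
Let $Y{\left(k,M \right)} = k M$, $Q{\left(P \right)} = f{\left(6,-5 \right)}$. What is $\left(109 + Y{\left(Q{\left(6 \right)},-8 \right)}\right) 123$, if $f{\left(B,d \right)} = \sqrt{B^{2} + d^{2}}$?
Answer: $13407 - 984 \sqrt{61} \approx 5721.7$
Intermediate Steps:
$Q{\left(P \right)} = \sqrt{61}$ ($Q{\left(P \right)} = \sqrt{6^{2} + \left(-5\right)^{2}} = \sqrt{36 + 25} = \sqrt{61}$)
$Y{\left(k,M \right)} = M k$
$\left(109 + Y{\left(Q{\left(6 \right)},-8 \right)}\right) 123 = \left(109 - 8 \sqrt{61}\right) 123 = 13407 - 984 \sqrt{61}$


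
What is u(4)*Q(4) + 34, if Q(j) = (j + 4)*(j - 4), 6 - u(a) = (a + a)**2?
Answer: 34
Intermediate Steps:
u(a) = 6 - 4*a**2 (u(a) = 6 - (a + a)**2 = 6 - (2*a)**2 = 6 - 4*a**2)
Q(j) = (-4 + j)*(4 + j) (Q(j) = (4 + j)*(-4 + j) = (-4 + j)*(4 + j))
u(4)*Q(4) + 34 = (6 - 4*4**2)*(-16 + 4**2) + 34 = (6 - 4*16)*(-16 + 16) + 34 = (6 - 64)*0 + 34 = -58*0 + 34 = 0 + 34 = 34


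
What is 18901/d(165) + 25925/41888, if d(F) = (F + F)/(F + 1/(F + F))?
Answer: 57637762031/6098400 ≈ 9451.3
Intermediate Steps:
d(F) = 2*F/(F + 1/(2*F)) (d(F) = (2*F)/(F + 1/(2*F)) = 2*F/(F + 1/(2*F)))
18901/d(165) + 25925/41888 = 18901/((4*165**2/(1 + 2*165**2))) + 25925/41888 = 18901/((4*27225/(1 + 2*27225))) + 25925*(1/41888) = 18901/((4*27225/(1 + 54450))) + 1525/2464 = 18901/((4*27225/54451)) + 1525/2464 = 18901/((4*27225*(1/54451))) + 1525/2464 = 18901/(108900/54451) + 1525/2464 = 18901*(54451/108900) + 1525/2464 = 1029178351/108900 + 1525/2464 = 57637762031/6098400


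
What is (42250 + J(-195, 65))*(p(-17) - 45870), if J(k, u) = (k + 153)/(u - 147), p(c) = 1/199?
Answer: -15812393150959/8159 ≈ -1.9380e+9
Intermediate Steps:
p(c) = 1/199
J(k, u) = (153 + k)/(-147 + u)
(42250 + J(-195, 65))*(p(-17) - 45870) = (42250 + (153 - 195)/(-147 + 65))*(1/199 - 45870) = (42250 - 42/(-82))*(-9128129/199) = (42250 - 1/82*(-42))*(-9128129/199) = (42250 + 21/41)*(-9128129/199) = (1732271/41)*(-9128129/199) = -15812393150959/8159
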